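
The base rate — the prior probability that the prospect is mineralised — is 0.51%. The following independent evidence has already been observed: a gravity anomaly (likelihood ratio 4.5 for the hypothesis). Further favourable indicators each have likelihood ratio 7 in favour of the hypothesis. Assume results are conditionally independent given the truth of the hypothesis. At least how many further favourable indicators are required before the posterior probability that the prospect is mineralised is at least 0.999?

Prior odds = 0.0051/0.9949 = 51/9949.
Bayes factor of the evidence already in hand = 4.5.
Odds after that evidence = (51/9949) × 4.5 = 459/19898.
Target odds = 0.999/0.001 = 999.
Need 7ⁿ ≥ 999 ÷ (459/19898) = 736226/17.
7⁵ = 16807 falls short of 736226/17 but 7⁶ = 117649 reaches it, so n = 6.

6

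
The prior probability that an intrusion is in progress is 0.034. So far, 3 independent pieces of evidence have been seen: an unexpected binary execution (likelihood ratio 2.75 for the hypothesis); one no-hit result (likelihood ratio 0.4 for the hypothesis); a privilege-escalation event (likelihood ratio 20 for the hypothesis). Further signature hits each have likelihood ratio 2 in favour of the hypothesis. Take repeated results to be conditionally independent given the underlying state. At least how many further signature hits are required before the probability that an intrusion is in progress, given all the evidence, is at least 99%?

Prior odds = 0.034/0.966 = 17/483.
Combined Bayes factor of the evidence already in hand = 2.75 × 0.4 × 20 = 22.
Odds after that evidence = (17/483) × 22 = 374/483.
Target odds = 0.99/0.01 = 99.
Need 2ⁿ ≥ 99 ÷ (374/483) = 4347/34.
2⁶ = 64 falls short of 4347/34 but 2⁷ = 128 reaches it, so n = 7.

7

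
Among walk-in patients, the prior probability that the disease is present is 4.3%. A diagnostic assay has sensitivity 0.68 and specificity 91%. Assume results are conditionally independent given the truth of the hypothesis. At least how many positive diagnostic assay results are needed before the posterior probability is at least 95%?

Prior odds = 0.043/0.957 = 43/957.
False-positive rate = 1 − 0.91 = 0.09; likelihood ratio of a positive = 0.68/0.09 = 68/9.
Target posterior odds = 0.95/0.05 = 19.
Need (43/957) × (68/9)ⁿ ≥ 19, i.e. (68/9)ⁿ ≥ 18183/43.
(68/9)² = 4624/81 falls short of 18183/43 but (68/9)³ = 314432/729 reaches it, so n = 3.

3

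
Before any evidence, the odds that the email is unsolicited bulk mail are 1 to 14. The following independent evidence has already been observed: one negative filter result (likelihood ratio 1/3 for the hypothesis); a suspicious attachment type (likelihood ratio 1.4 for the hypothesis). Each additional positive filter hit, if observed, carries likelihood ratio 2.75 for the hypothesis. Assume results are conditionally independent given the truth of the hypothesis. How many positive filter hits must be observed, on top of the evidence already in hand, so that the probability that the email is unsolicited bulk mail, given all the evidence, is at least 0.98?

8

Prior odds = 1/14.
Combined Bayes factor of the evidence already in hand = (1/3) × 1.4 = 7/15.
Odds after that evidence = (1/14) × 7/15 = 1/30.
Target odds = 0.98/0.02 = 49.
Need 2.75ⁿ ≥ 49 ÷ (1/30) = 1470.
2.75⁷ = 19487171/16384 falls short of 1470 but 2.75⁸ = 214358881/65536 reaches it, so n = 8.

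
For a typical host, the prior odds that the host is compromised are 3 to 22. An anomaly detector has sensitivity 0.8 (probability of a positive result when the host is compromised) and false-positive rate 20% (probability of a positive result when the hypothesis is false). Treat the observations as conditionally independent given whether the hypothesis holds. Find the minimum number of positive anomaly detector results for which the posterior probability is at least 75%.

Prior odds = 3/22.
Likelihood ratio of a positive result = 0.8/0.2 = 4.
Target posterior odds = 0.75/0.25 = 3.
Need (3/22) × 4ⁿ ≥ 3, i.e. 4ⁿ ≥ 22.
4² = 16 falls short of 22 but 4³ = 64 reaches it, so n = 3.

3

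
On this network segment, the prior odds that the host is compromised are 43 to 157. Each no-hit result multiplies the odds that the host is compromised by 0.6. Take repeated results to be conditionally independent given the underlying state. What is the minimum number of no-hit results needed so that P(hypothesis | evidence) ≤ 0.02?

6

Prior odds = 43/157.
Likelihood ratio per no-hit result = 0.6.
Target odds: 0.02 ÷ 0.98 = 1/49.
Need (43/157) × 0.6ⁿ ≤ 1/49, i.e. 0.6ⁿ ≤ 157/2107.
0.6⁵ = 0.07776 is still above 157/2107 but 0.6⁶ = 729/15625 is at or below it, so n = 6.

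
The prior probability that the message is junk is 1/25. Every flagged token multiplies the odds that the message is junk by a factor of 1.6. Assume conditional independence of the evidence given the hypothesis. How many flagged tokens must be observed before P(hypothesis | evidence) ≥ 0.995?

19

Prior odds: 0.04 ÷ 0.96 = 1/24.
Likelihood ratio per flagged token = 1.6.
Target odds: 0.995 ÷ 0.005 = 199.
Need (1/24) × 1.6ⁿ ≥ 199, i.e. 1.6ⁿ ≥ 4776.
1.6¹⁸ ≈4722.37 falls short of 4776 but 1.6¹⁹ ≈7555.79 reaches it, so n = 19.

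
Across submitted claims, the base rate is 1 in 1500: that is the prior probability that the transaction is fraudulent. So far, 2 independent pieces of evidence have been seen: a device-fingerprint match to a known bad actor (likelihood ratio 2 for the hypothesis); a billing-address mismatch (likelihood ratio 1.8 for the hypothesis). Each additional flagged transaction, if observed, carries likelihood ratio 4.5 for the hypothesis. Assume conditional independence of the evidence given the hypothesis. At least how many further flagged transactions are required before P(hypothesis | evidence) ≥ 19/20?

6

Prior odds = (1/1500)/(1499/1500) = 1/1499.
Combined Bayes factor of the evidence already in hand = 2 × 1.8 = 3.6.
Odds after that evidence = (1/1499) × 3.6 = 18/7495.
Target odds = 0.95/0.05 = 19.
Need 4.5ⁿ ≥ 19 ÷ (18/7495) = 142405/18.
4.5⁵ = 1845.28125 falls short of 142405/18 but 4.5⁶ = 8303.765625 reaches it, so n = 6.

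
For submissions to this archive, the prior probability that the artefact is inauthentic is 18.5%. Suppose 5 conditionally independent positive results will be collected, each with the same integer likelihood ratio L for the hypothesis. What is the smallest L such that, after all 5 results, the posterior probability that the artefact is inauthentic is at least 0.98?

3

Prior odds = 0.185/0.815 = 37/163.
Target odds = 0.98/0.02 = 49.
Need L⁵ ≥ 49 ÷ (37/163) = 7987/37.
2⁵ = 32 < 7987/37 ≤ 243 = 3⁵, so L = 3.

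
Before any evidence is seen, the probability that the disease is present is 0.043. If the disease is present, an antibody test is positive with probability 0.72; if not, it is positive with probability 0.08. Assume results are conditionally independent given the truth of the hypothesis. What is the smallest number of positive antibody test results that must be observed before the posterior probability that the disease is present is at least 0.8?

Prior odds = 0.043/0.957 = 43/957.
Likelihood ratio of a positive = 0.72/0.08 = 9.
Target odds: 0.8 ÷ 0.2 = 4.
Need (43/957) × 9ⁿ ≥ 4, i.e. 9ⁿ ≥ 3828/43.
9² = 81 falls short of 3828/43 but 9³ = 729 reaches it, so n = 3.

3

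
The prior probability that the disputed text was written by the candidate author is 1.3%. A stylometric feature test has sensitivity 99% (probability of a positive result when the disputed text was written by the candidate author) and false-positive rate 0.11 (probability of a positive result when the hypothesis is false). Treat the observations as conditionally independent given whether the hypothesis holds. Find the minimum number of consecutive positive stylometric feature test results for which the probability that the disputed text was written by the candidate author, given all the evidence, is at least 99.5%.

Prior odds: 0.013 ÷ 0.987 = 13/987.
Likelihood ratio of a positive result = 0.99/0.11 = 9.
Target posterior odds = 0.995/0.005 = 199.
Need (13/987) × 9ⁿ ≥ 199, i.e. 9ⁿ ≥ 196413/13.
9⁴ = 6561 falls short of 196413/13 but 9⁵ = 59049 reaches it, so n = 5.

5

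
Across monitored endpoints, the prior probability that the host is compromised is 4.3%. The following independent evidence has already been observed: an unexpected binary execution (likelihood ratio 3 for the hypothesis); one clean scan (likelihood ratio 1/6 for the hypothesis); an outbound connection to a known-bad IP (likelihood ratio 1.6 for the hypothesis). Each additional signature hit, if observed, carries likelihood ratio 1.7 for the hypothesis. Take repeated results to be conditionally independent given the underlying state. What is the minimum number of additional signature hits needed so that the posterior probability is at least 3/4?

9

Prior odds = 0.043/0.957 = 43/957.
Combined Bayes factor of the evidence already in hand = 3 × (1/6) × 1.6 = 0.8.
Odds after that evidence = (43/957) × 0.8 = 172/4785.
Target odds = 0.75/0.25 = 3.
Need 1.7ⁿ ≥ 3 ÷ (172/4785) = 14355/172.
1.7⁸ ≈69.7576 falls short of 14355/172 but 1.7⁹ ≈118.588 reaches it, so n = 9.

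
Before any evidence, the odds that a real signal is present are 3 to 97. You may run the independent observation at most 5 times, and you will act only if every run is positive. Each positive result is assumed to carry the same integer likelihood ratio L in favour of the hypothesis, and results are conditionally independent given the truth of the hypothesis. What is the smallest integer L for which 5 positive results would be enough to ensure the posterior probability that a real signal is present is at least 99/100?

6

Prior odds = 3/97.
Target odds = 0.99/0.01 = 99.
Need L⁵ ≥ 99 ÷ (3/97) = 3201.
5⁵ = 3125 < 3201 ≤ 7776 = 6⁵, so L = 6.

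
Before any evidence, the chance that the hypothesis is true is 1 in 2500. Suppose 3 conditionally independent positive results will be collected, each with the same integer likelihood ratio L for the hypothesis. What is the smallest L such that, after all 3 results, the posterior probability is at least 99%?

Prior odds = 0.0004/0.9996 = 1/2499.
Target odds = 0.99/0.01 = 99.
Need L³ ≥ 99 ÷ (1/2499) = 247401.
62³ = 238328 < 247401 ≤ 250047 = 63³, so L = 63.

63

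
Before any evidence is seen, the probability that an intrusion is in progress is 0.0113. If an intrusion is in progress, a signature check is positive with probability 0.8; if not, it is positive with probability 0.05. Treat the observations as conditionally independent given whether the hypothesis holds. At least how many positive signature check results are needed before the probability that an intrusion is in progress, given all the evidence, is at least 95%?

Prior odds = 0.0113/0.9887 = 113/9887.
Likelihood ratio of a positive = 0.8/0.05 = 16.
Target posterior odds = 0.95/0.05 = 19.
Need (113/9887) × 16ⁿ ≥ 19, i.e. 16ⁿ ≥ 187853/113.
16² = 256 falls short of 187853/113 but 16³ = 4096 reaches it, so n = 3.

3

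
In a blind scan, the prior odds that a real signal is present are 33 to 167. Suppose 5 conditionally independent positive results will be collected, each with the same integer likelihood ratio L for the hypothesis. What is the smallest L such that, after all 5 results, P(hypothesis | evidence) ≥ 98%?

4

Prior odds = 33/167.
Target odds = 0.98/0.02 = 49.
Need L⁵ ≥ 49 ÷ (33/167) = 8183/33.
3⁵ = 243 < 8183/33 ≤ 1024 = 4⁵, so L = 4.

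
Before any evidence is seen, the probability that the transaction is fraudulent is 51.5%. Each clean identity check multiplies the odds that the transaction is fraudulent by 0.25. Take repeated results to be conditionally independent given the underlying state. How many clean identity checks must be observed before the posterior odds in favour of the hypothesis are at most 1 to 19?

Prior odds: 0.515 ÷ 0.485 = 103/97.
Likelihood ratio per clean identity check = 0.25.
Target odds = 1/19.
Need (103/97) × 0.25ⁿ ≤ 1/19, i.e. 0.25ⁿ ≤ 97/1957.
0.25² = 0.0625 is still above 97/1957 but 0.25³ = 0.015625 is at or below it, so n = 3.

3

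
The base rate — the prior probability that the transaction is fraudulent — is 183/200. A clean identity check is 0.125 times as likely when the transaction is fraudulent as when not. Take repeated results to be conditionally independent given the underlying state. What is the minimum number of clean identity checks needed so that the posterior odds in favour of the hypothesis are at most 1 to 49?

Prior odds = 0.915/0.085 = 183/17.
Likelihood ratio per clean identity check = 0.125.
Target odds = 1/49.
Need (183/17) × 0.125ⁿ ≤ 1/49, i.e. 0.125ⁿ ≤ 17/8967.
0.125³ = 0.001953125 is still above 17/8967 but 0.125⁴ = 1/4096 is at or below it, so n = 4.

4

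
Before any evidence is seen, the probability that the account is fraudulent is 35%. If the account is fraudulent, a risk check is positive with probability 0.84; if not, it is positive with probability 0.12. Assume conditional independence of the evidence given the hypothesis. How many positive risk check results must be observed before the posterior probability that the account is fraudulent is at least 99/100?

3

Prior odds: 0.35 ÷ 0.65 = 7/13.
Likelihood ratio of a positive = 0.84/0.12 = 7.
Target posterior odds = 0.99/0.01 = 99.
Need (7/13) × 7ⁿ ≥ 99, i.e. 7ⁿ ≥ 1287/7.
7² = 49 falls short of 1287/7 but 7³ = 343 reaches it, so n = 3.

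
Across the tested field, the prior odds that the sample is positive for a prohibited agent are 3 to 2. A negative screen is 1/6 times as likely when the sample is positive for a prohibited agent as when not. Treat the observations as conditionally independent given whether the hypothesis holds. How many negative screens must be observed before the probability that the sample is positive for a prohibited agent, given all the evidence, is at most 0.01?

Prior odds = 1.5.
Likelihood ratio per negative screen = 1/6.
Target odds: 0.01 ÷ 0.99 = 1/99.
Require (1/6)ⁿ ≤ 1/99 ÷ 1.5 = 2/297.
(1/6)² = 1/36 is still above 2/297 but (1/6)³ = 1/216 is at or below it, so n = 3.

3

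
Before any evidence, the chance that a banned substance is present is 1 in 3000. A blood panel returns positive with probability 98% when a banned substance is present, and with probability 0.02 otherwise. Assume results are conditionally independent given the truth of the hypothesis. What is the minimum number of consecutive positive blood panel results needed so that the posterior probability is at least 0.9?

Prior odds = (1/3000)/(2999/3000) = 1/2999.
Likelihood ratio of a positive result = 0.98/0.02 = 49.
Target posterior odds = 0.9/0.1 = 9.
Require 49ⁿ ≥ 9 ÷ (1/2999) = 26991.
49² = 2401 falls short of 26991 but 49³ = 117649 reaches it, so n = 3.

3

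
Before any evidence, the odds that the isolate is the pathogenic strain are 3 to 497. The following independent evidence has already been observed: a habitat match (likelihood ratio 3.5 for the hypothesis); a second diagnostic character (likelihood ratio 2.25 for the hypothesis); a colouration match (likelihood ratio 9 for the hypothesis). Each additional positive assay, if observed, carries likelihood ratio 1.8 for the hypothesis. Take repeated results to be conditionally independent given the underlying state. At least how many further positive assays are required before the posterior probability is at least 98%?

Prior odds = 3/497.
Combined Bayes factor of the evidence already in hand = 3.5 × 2.25 × 9 = 70.875.
Odds after that evidence = (3/497) × 70.875 = 243/568.
Target odds = 0.98/0.02 = 49.
Need 1.8ⁿ ≥ 49 ÷ (243/568) = 27832/243.
1.8⁸ = 43046721/390625 falls short of 27832/243 but 1.8⁹ = 387420489/1953125 reaches it, so n = 9.

9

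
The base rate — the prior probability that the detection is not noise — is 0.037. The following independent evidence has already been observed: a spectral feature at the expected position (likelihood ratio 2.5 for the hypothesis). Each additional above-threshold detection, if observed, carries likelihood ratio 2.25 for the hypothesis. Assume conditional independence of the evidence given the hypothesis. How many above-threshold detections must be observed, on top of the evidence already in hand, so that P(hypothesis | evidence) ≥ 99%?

Prior odds = 0.037/0.963 = 37/963.
Bayes factor of the evidence already in hand = 2.5.
Odds after that evidence = (37/963) × 2.5 = 185/1926.
Target odds = 0.99/0.01 = 99.
Need 2.25ⁿ ≥ 99 ÷ (185/1926) = 190674/185.
2.25⁸ = 43046721/65536 falls short of 190674/185 but 2.25⁹ = 387420489/262144 reaches it, so n = 9.

9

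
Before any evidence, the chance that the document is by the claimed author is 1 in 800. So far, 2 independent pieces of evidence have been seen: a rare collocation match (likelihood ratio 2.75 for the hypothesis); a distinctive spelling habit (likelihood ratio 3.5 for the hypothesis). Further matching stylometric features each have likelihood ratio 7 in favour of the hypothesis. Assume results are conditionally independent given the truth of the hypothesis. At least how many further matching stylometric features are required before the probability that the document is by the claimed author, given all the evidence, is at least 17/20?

4

Prior odds = 0.00125/0.99875 = 1/799.
Combined Bayes factor of the evidence already in hand = 2.75 × 3.5 = 9.625.
Odds after that evidence = (1/799) × 9.625 = 77/6392.
Target odds = 0.85/0.15 = 17/3.
Need 7ⁿ ≥ 17/3 ÷ (77/6392) = 108664/231.
7³ = 343 falls short of 108664/231 but 7⁴ = 2401 reaches it, so n = 4.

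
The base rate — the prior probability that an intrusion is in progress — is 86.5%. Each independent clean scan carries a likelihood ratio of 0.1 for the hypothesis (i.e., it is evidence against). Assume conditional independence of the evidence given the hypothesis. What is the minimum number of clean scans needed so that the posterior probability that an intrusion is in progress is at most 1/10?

2

Prior odds = 0.865/0.135 = 173/27.
Likelihood ratio per clean scan = 0.1.
Target posterior odds = 0.1/0.9 = 1/9.
Need (173/27) × 0.1ⁿ ≤ 1/9, i.e. 0.1ⁿ ≤ 3/173.
0.1¹ = 0.1 is still above 3/173 but 0.1² = 0.01 is at or below it, so n = 2.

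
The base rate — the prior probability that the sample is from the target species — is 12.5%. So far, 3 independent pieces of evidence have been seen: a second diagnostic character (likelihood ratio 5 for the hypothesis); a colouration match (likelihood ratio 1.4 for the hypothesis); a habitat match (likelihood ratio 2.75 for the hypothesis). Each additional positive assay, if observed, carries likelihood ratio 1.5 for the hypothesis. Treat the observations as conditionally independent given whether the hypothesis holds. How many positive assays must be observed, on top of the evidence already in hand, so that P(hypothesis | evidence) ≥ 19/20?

5

Prior odds = 0.125/0.875 = 1/7.
Combined Bayes factor of the evidence already in hand = 5 × 1.4 × 2.75 = 19.25.
Odds after that evidence = (1/7) × 19.25 = 2.75.
Target odds = 0.95/0.05 = 19.
Need 1.5ⁿ ≥ 19 ÷ 2.75 = 76/11.
1.5⁴ = 5.0625 falls short of 76/11 but 1.5⁵ = 7.59375 reaches it, so n = 5.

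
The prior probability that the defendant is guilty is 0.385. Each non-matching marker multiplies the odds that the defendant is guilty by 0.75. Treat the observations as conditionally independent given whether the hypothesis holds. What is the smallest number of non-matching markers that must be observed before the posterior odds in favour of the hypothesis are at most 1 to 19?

Prior odds: 0.385 ÷ 0.615 = 77/123.
Likelihood ratio per non-matching marker = 0.75.
Target odds = 1/19.
Need (77/123) × 0.75ⁿ ≤ 1/19, i.e. 0.75ⁿ ≤ 123/1463.
0.75⁸ = 6561/65536 is still above 123/1463 but 0.75⁹ = 19683/262144 is at or below it, so n = 9.

9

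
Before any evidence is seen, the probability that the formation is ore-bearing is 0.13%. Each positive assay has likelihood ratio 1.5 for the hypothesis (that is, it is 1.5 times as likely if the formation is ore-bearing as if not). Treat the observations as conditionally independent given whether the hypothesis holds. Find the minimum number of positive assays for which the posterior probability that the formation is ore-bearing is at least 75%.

20

Prior odds: 0.0013 ÷ 0.9987 = 13/9987.
Likelihood ratio per positive assay = 1.5.
Target odds: 0.75 ÷ 0.25 = 3.
Require 1.5ⁿ ≥ 3 ÷ (13/9987) = 29961/13.
1.5¹⁹ ≈2216.84 falls short of 29961/13 but 1.5²⁰ ≈3325.26 reaches it, so n = 20.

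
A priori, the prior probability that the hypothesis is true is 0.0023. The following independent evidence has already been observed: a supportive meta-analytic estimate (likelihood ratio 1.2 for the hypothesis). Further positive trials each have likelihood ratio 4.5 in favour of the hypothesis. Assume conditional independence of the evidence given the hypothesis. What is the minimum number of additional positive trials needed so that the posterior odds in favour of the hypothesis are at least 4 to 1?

5

Prior odds = 0.0023/0.9977 = 23/9977.
Bayes factor of the evidence already in hand = 1.2.
Odds after that evidence = (23/9977) × 1.2 = 138/49885.
Target odds = 4.
Need 4.5ⁿ ≥ 4 ÷ (138/49885) = 99770/69.
4.5⁴ = 410.0625 falls short of 99770/69 but 4.5⁵ = 1845.28125 reaches it, so n = 5.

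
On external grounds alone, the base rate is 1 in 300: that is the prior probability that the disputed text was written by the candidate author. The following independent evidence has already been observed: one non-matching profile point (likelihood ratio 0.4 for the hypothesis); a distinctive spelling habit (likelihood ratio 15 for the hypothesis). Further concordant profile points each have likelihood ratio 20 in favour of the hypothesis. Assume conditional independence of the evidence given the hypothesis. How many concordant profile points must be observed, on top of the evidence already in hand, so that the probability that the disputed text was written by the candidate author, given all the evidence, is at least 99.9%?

4

Prior odds = (1/300)/(299/300) = 1/299.
Combined Bayes factor of the evidence already in hand = 0.4 × 15 = 6.
Odds after that evidence = (1/299) × 6 = 6/299.
Target odds = 0.999/0.001 = 999.
Need 20ⁿ ≥ 999 ÷ (6/299) = 49783.5.
20³ = 8000 falls short of 49783.5 but 20⁴ = 160000 reaches it, so n = 4.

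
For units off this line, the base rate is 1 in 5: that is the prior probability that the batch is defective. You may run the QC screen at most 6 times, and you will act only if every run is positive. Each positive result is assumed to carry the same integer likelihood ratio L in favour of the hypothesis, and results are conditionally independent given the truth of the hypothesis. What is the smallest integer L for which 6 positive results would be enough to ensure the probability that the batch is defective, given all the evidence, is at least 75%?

Prior odds = 0.2/0.8 = 0.25.
Target odds = 0.75/0.25 = 3.
Need L⁶ ≥ 3 ÷ 0.25 = 12.
1⁶ = 1 < 12 ≤ 64 = 2⁶, so L = 2.

2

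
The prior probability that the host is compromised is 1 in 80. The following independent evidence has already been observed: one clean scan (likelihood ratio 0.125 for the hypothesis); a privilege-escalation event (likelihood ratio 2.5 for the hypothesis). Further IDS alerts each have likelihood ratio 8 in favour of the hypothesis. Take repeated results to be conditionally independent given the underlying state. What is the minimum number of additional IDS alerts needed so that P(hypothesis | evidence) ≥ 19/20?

Prior odds = 0.0125/0.9875 = 1/79.
Combined Bayes factor of the evidence already in hand = 0.125 × 2.5 = 0.3125.
Odds after that evidence = (1/79) × 0.3125 = 5/1264.
Target odds = 0.95/0.05 = 19.
Need 8ⁿ ≥ 19 ÷ (5/1264) = 4803.2.
8⁴ = 4096 falls short of 4803.2 but 8⁵ = 32768 reaches it, so n = 5.

5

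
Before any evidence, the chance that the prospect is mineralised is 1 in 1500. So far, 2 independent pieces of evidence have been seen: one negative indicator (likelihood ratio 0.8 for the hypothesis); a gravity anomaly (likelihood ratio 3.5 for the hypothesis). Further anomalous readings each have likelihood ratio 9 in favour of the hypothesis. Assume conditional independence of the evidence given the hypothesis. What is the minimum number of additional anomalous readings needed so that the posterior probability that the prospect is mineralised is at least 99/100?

5

Prior odds = (1/1500)/(1499/1500) = 1/1499.
Combined Bayes factor of the evidence already in hand = 0.8 × 3.5 = 2.8.
Odds after that evidence = (1/1499) × 2.8 = 14/7495.
Target odds = 0.99/0.01 = 99.
Need 9ⁿ ≥ 99 ÷ (14/7495) = 742005/14.
9⁴ = 6561 falls short of 742005/14 but 9⁵ = 59049 reaches it, so n = 5.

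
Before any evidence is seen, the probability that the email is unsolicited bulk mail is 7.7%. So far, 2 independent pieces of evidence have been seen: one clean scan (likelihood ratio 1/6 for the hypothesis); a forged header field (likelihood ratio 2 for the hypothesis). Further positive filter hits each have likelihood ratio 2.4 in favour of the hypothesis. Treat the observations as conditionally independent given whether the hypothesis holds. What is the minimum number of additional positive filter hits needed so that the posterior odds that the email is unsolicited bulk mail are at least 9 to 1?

Prior odds = 0.077/0.923 = 77/923.
Combined Bayes factor of the evidence already in hand = (1/6) × 2 = 1/3.
Odds after that evidence = (77/923) × 1/3 = 77/2769.
Target odds = 9.
Need 2.4ⁿ ≥ 9 ÷ (77/2769) = 24921/77.
2.4⁶ = 2985984/15625 falls short of 24921/77 but 2.4⁷ = 35831808/78125 reaches it, so n = 7.

7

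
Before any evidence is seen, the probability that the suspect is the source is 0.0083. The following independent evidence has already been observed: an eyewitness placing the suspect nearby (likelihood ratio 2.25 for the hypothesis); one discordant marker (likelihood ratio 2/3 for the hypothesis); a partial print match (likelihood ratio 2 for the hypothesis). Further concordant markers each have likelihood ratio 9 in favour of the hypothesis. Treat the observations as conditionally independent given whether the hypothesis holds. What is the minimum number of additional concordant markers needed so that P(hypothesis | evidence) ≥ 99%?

4

Prior odds = 0.0083/0.9917 = 83/9917.
Combined Bayes factor of the evidence already in hand = 2.25 × (2/3) × 2 = 3.
Odds after that evidence = (83/9917) × 3 = 249/9917.
Target odds = 0.99/0.01 = 99.
Need 9ⁿ ≥ 99 ÷ (249/9917) = 327261/83.
9³ = 729 falls short of 327261/83 but 9⁴ = 6561 reaches it, so n = 4.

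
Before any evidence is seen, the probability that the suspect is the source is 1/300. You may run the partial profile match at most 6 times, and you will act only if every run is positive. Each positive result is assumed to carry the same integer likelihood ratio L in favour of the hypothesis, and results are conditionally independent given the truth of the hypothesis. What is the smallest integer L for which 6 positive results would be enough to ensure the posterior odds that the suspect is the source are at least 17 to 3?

Prior odds = (1/300)/(299/300) = 1/299.
Target odds = 17/3.
Need L⁶ ≥ 17/3 ÷ (1/299) = 5083/3.
3⁶ = 729 < 5083/3 ≤ 4096 = 4⁶, so L = 4.

4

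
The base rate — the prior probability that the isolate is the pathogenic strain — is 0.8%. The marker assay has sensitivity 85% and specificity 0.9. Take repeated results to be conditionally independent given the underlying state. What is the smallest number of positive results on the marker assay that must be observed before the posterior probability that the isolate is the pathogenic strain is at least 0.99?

Prior odds: 0.008 ÷ 0.992 = 1/124.
False-positive rate = 1 − 0.9 = 0.1; likelihood ratio of a positive = 0.85/0.1 = 8.5.
Target posterior odds = 0.99/0.01 = 99.
Need (1/124) × 8.5ⁿ ≥ 99, i.e. 8.5ⁿ ≥ 12276.
8.5⁴ = 5220.0625 falls short of 12276 but 8.5⁵ = 44370.53125 reaches it, so n = 5.

5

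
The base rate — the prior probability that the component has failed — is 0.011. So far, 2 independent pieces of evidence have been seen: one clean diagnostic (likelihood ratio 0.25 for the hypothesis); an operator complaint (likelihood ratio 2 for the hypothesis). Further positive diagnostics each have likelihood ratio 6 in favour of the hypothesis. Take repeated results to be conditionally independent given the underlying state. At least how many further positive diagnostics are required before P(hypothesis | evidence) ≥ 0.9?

Prior odds = 0.011/0.989 = 11/989.
Combined Bayes factor of the evidence already in hand = 0.25 × 2 = 0.5.
Odds after that evidence = (11/989) × 0.5 = 11/1978.
Target odds = 0.9/0.1 = 9.
Need 6ⁿ ≥ 9 ÷ (11/1978) = 17802/11.
6⁴ = 1296 falls short of 17802/11 but 6⁵ = 7776 reaches it, so n = 5.

5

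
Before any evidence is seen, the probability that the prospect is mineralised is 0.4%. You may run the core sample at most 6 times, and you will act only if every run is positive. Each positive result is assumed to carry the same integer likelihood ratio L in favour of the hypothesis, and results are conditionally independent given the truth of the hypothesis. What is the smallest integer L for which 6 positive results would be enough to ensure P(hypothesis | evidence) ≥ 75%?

Prior odds = 0.004/0.996 = 1/249.
Target odds = 0.75/0.25 = 3.
Need L⁶ ≥ 3 ÷ (1/249) = 747.
3⁶ = 729 < 747 ≤ 4096 = 4⁶, so L = 4.

4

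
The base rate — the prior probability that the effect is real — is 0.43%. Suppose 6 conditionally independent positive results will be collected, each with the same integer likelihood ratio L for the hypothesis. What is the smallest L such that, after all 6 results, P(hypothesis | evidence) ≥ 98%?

5

Prior odds = 0.0043/0.9957 = 43/9957.
Target odds = 0.98/0.02 = 49.
Need L⁶ ≥ 49 ÷ (43/9957) = 487893/43.
4⁶ = 4096 < 487893/43 ≤ 15625 = 5⁶, so L = 5.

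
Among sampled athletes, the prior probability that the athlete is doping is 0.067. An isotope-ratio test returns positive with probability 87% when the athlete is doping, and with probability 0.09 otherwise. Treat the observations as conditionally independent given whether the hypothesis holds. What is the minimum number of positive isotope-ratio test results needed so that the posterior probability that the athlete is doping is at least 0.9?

Prior odds = 0.067/0.933 = 67/933.
Likelihood ratio of a positive result = 0.87/0.09 = 29/3.
Target posterior odds = 0.9/0.1 = 9.
Need (67/933) × (29/3)ⁿ ≥ 9, i.e. (29/3)ⁿ ≥ 8397/67.
(29/3)² = 841/9 falls short of 8397/67 but (29/3)³ = 24389/27 reaches it, so n = 3.

3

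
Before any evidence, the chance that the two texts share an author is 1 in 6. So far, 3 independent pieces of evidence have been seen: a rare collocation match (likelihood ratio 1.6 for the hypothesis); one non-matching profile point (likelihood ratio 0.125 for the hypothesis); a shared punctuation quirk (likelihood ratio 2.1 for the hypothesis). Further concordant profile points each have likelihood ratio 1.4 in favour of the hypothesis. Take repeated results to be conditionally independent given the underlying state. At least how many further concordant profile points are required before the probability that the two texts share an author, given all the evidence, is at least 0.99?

22

Prior odds = (1/6)/(5/6) = 0.2.
Combined Bayes factor of the evidence already in hand = 1.6 × 0.125 × 2.1 = 0.42.
Odds after that evidence = 0.2 × 0.42 = 0.084.
Target odds = 0.99/0.01 = 99.
Need 1.4ⁿ ≥ 99 ÷ 0.084 = 8250/7.
1.4²¹ ≈1171.36 falls short of 8250/7 but 1.4²² ≈1639.9 reaches it, so n = 22.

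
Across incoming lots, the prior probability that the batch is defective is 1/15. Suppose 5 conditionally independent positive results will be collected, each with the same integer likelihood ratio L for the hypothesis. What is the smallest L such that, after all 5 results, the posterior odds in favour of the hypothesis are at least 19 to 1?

4

Prior odds = (1/15)/(14/15) = 1/14.
Target odds = 19.
Need L⁵ ≥ 19 ÷ (1/14) = 266.
3⁵ = 243 < 266 ≤ 1024 = 4⁵, so L = 4.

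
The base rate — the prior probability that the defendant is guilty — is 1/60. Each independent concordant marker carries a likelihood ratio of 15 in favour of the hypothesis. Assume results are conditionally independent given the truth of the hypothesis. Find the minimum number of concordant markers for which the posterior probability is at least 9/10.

3

Prior odds = (1/60)/(59/60) = 1/59.
Likelihood ratio per concordant marker = 15.
Target posterior odds = 0.9/0.1 = 9.
Need (1/59) × 15ⁿ ≥ 9, i.e. 15ⁿ ≥ 531.
15² = 225 falls short of 531 but 15³ = 3375 reaches it, so n = 3.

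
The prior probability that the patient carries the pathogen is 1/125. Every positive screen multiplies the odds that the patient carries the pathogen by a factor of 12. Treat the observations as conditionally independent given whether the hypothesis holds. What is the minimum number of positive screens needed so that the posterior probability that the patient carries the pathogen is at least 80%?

3

Prior odds = 0.008/0.992 = 1/124.
Likelihood ratio per positive screen = 12.
Target odds: 0.8 ÷ 0.2 = 4.
Need (1/124) × 12ⁿ ≥ 4, i.e. 12ⁿ ≥ 496.
12² = 144 falls short of 496 but 12³ = 1728 reaches it, so n = 3.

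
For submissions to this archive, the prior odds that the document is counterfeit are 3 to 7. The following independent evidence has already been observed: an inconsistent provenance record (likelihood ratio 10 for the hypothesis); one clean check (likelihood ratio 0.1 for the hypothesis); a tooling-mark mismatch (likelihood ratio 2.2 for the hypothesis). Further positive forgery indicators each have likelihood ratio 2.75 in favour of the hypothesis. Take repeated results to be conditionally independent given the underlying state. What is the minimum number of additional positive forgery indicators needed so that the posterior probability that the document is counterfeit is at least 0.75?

2

Prior odds = 3/7.
Combined Bayes factor of the evidence already in hand = 10 × 0.1 × 2.2 = 2.2.
Odds after that evidence = (3/7) × 2.2 = 33/35.
Target odds = 0.75/0.25 = 3.
Need 2.75ⁿ ≥ 3 ÷ (33/35) = 35/11.
2.75¹ = 2.75 falls short of 35/11 but 2.75² = 7.5625 reaches it, so n = 2.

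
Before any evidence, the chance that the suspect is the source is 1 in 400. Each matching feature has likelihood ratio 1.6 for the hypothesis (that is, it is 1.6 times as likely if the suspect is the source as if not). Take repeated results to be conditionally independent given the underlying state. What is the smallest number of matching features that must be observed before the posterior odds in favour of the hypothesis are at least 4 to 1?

16

Prior odds = 0.0025/0.9975 = 1/399.
Likelihood ratio per matching feature = 1.6.
Target odds = 4.
Need (1/399) × 1.6ⁿ ≥ 4, i.e. 1.6ⁿ ≥ 1596.
1.6¹⁵ ≈1152.92 falls short of 1596 but 1.6¹⁶ ≈1844.67 reaches it, so n = 16.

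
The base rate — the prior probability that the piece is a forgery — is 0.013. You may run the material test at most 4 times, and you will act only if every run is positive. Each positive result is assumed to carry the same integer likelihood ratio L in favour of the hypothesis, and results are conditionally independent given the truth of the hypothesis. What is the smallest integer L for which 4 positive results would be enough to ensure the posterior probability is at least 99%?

10

Prior odds = 0.013/0.987 = 13/987.
Target odds = 0.99/0.01 = 99.
Need L⁴ ≥ 99 ÷ (13/987) = 97713/13.
9⁴ = 6561 < 97713/13 ≤ 10000 = 10⁴, so L = 10.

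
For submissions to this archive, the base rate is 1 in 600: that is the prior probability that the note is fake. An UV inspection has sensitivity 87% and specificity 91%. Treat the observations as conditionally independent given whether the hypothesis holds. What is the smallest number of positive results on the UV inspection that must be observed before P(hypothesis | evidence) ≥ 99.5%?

6

Prior odds: (1/600) ÷ (599/600) = 1/599.
False-positive rate = 1 − 0.91 = 0.09; likelihood ratio of a positive = 0.87/0.09 = 29/3.
Target odds: 0.995 ÷ 0.005 = 199.
Require (29/3)ⁿ ≥ 199 ÷ (1/599) = 119201.
(29/3)⁵ = 20511149/243 falls short of 119201 but (29/3)⁶ = 594823321/729 reaches it, so n = 6.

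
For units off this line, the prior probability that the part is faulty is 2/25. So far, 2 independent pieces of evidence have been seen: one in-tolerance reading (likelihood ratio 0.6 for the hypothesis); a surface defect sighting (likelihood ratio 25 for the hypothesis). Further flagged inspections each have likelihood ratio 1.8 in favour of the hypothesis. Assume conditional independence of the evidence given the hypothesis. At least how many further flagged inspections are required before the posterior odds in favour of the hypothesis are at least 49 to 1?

Prior odds = 0.08/0.92 = 2/23.
Combined Bayes factor of the evidence already in hand = 0.6 × 25 = 15.
Odds after that evidence = (2/23) × 15 = 30/23.
Target odds = 49.
Need 1.8ⁿ ≥ 49 ÷ (30/23) = 1127/30.
1.8⁶ = 531441/15625 falls short of 1127/30 but 1.8⁷ = 4782969/78125 reaches it, so n = 7.

7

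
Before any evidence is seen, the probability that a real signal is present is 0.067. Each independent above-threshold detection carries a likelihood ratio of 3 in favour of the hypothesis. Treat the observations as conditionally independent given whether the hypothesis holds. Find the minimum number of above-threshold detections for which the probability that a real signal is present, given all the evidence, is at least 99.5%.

Prior odds = 0.067/0.933 = 67/933.
Likelihood ratio per above-threshold detection = 3.
Target odds: 0.995 ÷ 0.005 = 199.
Need (67/933) × 3ⁿ ≥ 199, i.e. 3ⁿ ≥ 185667/67.
3⁷ = 2187 falls short of 185667/67 but 3⁸ = 6561 reaches it, so n = 8.

8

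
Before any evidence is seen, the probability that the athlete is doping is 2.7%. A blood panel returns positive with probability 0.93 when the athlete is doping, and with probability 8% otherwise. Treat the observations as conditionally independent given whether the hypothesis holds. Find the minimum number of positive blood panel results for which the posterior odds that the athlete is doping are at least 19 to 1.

3

Prior odds: 0.027 ÷ 0.973 = 27/973.
Likelihood ratio of a positive result = 0.93/0.08 = 11.625.
Target odds = 19.
Require 11.625ⁿ ≥ 19 ÷ (27/973) = 18487/27.
11.625² = 135.140625 falls short of 18487/27 but 11.625³ = 804357/512 reaches it, so n = 3.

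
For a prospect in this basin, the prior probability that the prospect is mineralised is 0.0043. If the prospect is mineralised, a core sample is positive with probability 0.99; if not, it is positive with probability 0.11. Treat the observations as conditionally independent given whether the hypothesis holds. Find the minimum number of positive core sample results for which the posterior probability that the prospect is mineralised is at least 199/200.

5

Prior odds = 0.0043/0.9957 = 43/9957.
Likelihood ratio of a positive = 0.99/0.11 = 9.
Target posterior odds = 0.995/0.005 = 199.
Need (43/9957) × 9ⁿ ≥ 199, i.e. 9ⁿ ≥ 1981443/43.
9⁴ = 6561 falls short of 1981443/43 but 9⁵ = 59049 reaches it, so n = 5.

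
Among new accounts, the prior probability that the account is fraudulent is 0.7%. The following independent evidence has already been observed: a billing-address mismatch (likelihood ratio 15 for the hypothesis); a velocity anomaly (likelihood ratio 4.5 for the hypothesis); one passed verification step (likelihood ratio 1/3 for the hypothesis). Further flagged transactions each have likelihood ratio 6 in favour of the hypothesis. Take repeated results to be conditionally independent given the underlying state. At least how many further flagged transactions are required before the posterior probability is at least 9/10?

Prior odds = 0.007/0.993 = 7/993.
Combined Bayes factor of the evidence already in hand = 15 × 4.5 × (1/3) = 22.5.
Odds after that evidence = (7/993) × 22.5 = 105/662.
Target odds = 0.9/0.1 = 9.
Need 6ⁿ ≥ 9 ÷ (105/662) = 1986/35.
6² = 36 falls short of 1986/35 but 6³ = 216 reaches it, so n = 3.

3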